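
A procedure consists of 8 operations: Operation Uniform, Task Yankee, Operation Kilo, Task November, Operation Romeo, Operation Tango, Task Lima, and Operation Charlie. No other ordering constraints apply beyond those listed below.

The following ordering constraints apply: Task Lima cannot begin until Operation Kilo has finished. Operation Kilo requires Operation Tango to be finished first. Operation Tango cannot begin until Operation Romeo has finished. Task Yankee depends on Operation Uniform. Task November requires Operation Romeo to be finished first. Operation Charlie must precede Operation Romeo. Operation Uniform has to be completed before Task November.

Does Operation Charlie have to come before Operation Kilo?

Yes

Chaining the stated constraints: Operation Charlie → Operation Romeo → Operation Tango → Operation Kilo.
So Operation Charlie must precede Operation Kilo in any valid ordering.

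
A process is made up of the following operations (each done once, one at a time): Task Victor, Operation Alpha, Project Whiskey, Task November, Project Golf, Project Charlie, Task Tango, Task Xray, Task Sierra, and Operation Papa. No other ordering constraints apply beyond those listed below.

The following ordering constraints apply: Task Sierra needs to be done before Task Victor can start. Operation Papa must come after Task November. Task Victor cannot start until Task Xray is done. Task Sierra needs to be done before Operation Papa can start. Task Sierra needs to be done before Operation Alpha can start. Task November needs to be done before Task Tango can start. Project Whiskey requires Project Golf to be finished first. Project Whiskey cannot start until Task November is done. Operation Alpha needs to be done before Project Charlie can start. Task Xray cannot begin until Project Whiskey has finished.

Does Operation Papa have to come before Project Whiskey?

Operation Papa and Project Whiskey are not related by any chain of constraints.
So Operation Papa can come before Project Whiskey or after — it is not forced.

No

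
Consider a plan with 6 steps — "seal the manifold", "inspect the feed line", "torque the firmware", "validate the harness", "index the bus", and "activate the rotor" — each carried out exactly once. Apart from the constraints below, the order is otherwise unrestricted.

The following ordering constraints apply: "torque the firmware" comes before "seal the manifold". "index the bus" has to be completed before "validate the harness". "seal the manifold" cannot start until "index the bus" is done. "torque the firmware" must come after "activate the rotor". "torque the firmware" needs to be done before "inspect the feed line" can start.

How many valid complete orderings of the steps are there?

The steps with no prerequisites are "index the bus", "activate the rotor"; any of them can be placed first.
Systematically extending each partial ordering one step at a time and counting, there are 26 complete orderings.

26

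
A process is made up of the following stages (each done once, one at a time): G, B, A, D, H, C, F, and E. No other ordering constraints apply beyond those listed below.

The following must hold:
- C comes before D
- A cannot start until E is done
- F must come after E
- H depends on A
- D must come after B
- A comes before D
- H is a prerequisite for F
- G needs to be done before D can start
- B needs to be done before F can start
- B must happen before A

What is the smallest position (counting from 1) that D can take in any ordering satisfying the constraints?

The stages that are forced before D, directly or transitively, are G, B, A, C, E. That's 5 stages.
With 5 mandatory predecessors, the earliest D can sit is position 5+1 = 6, and placing just those 5 first achieves it.

6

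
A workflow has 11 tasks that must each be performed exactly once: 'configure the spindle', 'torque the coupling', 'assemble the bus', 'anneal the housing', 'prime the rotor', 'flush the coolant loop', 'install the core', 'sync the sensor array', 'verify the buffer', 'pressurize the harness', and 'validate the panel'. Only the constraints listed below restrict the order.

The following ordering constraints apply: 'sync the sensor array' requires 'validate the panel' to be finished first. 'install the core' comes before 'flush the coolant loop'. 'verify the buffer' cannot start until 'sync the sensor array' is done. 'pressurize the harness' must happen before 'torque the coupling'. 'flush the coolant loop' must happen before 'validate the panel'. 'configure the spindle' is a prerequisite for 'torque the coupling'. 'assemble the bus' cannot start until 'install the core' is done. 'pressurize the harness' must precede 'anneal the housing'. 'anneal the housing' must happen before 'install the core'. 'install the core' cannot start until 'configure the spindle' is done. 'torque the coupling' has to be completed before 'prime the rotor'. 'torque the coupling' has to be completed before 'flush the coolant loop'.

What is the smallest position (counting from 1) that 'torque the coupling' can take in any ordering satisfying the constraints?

3

Every task that must precede 'torque the coupling' has to come before it. Tracing all chains that end at 'torque the coupling', those tasks are: 'configure the spindle', 'pressurize the harness' — 2 in total.
So at minimum 2 tasks come before 'torque the coupling', putting 'torque the coupling' no earlier than position 3. That position is achievable by scheduling exactly those predecessors first.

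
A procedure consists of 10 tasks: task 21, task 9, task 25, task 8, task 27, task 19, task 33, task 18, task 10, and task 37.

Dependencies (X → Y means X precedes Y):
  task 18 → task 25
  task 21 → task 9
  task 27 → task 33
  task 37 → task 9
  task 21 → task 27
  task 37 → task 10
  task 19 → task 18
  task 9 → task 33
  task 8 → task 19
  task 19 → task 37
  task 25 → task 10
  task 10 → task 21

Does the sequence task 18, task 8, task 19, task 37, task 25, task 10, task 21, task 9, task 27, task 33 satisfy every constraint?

No

Here task 19 comes after task 18.
But one of the constraints requires task 19 before task 18, so this ordering violates it.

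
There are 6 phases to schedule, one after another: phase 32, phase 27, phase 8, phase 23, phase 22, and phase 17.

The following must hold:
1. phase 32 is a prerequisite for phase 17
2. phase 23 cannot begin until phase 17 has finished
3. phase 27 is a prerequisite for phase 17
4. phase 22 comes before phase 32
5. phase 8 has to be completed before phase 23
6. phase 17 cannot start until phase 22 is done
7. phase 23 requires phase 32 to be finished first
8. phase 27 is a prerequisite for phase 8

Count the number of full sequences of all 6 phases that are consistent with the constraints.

2 phases have no prerequisites (phase 27, phase 22), so any of them could come first.
Systematically extending each partial ordering one phase at a time and counting, there are 9 complete orderings.

9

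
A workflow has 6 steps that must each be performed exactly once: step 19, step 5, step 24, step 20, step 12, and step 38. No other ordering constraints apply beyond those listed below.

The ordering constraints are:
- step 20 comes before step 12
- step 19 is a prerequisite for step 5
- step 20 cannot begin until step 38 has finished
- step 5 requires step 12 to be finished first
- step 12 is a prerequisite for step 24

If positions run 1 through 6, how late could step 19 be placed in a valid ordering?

5

The only step forced after step 19 (directly or by a chain) is step 5.
With 1 mandatory successor out of 6 steps total, the latest slot for step 19 is 6−1 = 5, and it's reachable by doing all non-successors before step 19.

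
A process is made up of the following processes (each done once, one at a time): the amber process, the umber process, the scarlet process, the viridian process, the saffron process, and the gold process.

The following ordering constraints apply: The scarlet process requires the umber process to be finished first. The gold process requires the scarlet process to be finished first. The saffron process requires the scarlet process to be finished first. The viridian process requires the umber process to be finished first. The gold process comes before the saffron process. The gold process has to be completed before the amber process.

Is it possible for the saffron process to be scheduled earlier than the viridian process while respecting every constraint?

Yes

Nothing in the constraints forces the viridian process before the saffron process — there is no chain from the viridian process to the saffron process.
That means at least one valid schedule has the saffron process before the viridian process.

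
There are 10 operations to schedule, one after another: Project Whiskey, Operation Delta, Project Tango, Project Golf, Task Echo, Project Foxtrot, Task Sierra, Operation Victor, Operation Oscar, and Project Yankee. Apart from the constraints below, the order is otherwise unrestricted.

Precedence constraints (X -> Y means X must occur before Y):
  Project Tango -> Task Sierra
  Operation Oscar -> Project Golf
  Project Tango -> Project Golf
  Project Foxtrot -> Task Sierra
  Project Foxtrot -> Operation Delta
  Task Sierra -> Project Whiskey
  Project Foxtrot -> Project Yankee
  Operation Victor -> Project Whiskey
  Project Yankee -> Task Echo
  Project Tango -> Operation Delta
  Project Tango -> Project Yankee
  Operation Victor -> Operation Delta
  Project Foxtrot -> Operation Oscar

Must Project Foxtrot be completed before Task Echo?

Yes

Following the dependencies: Project Foxtrot → Project Yankee → Task Echo.
That forces Project Foxtrot before Task Echo in every valid schedule.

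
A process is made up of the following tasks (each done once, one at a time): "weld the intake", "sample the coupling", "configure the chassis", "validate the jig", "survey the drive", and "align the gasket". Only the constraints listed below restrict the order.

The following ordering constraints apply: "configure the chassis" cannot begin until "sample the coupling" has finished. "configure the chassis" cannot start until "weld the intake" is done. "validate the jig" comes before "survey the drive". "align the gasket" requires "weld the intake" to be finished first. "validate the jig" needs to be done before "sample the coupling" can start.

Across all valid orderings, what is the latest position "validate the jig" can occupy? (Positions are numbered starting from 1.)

3

The tasks that are forced after "validate the jig", directly or by a chain of constraints, are "sample the coupling", "configure the chassis", "survey the drive". That's 3 tasks.
So at least 3 tasks follow "validate the jig", putting "validate the jig" no later than position 3. That position is achievable by scheduling everything else first.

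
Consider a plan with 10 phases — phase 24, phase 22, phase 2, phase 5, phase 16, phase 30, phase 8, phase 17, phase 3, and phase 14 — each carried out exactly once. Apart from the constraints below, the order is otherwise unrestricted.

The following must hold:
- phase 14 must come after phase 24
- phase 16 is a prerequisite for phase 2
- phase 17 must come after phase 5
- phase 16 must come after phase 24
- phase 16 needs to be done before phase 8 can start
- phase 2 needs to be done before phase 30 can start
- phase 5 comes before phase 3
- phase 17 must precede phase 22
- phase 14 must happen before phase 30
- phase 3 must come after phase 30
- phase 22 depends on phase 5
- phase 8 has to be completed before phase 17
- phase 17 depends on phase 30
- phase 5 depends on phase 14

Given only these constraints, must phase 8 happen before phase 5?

No

Nothing in the constraints links phase 8 and phase 5; they are unordered relative to each other.
There exist valid orderings with phase 5 before phase 8, so phase 8 is not required to come first.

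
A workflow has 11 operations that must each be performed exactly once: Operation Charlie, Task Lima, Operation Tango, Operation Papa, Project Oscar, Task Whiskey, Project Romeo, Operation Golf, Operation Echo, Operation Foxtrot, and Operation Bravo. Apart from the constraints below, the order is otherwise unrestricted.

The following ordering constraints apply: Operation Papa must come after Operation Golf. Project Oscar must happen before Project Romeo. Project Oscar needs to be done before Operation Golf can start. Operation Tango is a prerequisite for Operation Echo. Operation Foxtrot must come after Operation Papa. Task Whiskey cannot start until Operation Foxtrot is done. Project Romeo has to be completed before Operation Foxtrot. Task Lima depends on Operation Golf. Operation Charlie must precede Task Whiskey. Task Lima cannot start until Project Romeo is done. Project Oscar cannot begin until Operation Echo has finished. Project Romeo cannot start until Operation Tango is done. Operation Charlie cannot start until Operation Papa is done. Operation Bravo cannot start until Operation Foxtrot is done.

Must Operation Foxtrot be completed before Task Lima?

Operation Foxtrot and Task Lima are not related by any chain of constraints.
So Operation Foxtrot can come before Task Lima or after — it is not forced.

No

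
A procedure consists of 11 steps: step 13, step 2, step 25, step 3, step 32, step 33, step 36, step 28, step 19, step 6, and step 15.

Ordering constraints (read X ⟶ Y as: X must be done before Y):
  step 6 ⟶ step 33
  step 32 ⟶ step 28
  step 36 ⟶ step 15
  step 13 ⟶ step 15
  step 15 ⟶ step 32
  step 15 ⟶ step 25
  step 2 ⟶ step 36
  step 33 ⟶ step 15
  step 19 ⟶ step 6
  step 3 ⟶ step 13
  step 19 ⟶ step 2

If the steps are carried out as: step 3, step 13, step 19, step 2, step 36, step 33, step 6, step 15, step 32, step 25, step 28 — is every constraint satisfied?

No

The sequence places step 33 ahead of step 6.
But one of the constraints requires step 6 before step 33, so this ordering violates it.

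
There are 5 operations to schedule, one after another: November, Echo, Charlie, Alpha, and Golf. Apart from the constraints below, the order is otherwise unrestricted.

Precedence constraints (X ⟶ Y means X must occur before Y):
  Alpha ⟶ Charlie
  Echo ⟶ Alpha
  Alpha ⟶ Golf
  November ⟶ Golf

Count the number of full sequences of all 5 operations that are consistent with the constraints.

2 operations have no prerequisites (November, Echo), so any of them could come first.
Enumerating by repeatedly choosing an available operation (one whose prerequisites are all placed) gives 7 distinct complete orderings.

7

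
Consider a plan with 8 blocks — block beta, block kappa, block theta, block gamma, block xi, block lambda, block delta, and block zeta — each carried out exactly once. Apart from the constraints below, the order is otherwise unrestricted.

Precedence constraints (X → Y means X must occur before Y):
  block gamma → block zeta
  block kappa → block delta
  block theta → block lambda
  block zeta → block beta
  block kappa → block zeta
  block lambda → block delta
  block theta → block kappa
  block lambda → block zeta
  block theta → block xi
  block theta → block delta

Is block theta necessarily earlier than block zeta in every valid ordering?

Yes

Tracing the constraints gives a chain: block theta → block kappa → block zeta.
So block theta must precede block zeta in any valid ordering.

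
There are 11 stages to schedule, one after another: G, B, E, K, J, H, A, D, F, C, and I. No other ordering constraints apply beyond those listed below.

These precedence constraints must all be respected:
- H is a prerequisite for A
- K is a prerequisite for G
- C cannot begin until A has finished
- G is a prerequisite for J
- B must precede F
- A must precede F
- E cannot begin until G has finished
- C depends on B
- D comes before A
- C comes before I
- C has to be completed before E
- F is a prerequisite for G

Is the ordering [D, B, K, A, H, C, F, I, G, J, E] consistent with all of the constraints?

The sequence places A ahead of H.
That contradicts the constraint that H must precede A.

No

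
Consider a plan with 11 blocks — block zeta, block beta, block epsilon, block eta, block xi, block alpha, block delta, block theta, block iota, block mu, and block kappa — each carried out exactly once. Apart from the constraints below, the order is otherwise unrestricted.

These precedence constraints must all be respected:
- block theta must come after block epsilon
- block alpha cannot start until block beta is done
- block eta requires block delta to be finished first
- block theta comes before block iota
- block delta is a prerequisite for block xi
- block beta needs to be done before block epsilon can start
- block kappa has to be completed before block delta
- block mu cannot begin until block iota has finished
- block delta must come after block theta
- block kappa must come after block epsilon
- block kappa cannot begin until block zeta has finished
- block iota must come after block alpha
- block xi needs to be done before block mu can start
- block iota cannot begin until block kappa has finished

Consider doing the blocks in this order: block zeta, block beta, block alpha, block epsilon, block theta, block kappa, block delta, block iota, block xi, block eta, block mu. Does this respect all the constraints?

Every stated constraint is respected: block zeta sits at position 1, ahead of block kappa at position 6, and each of the other listed pairs likewise has the predecessor earlier in the sequence.

Yes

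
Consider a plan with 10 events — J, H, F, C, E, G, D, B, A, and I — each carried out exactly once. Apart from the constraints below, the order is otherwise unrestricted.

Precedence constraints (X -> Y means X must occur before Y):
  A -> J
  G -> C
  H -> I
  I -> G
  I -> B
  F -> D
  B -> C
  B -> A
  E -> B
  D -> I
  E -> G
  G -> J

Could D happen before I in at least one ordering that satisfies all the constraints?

Every valid ordering already has D before I (the constraints require it), so in particular at least one does.

Yes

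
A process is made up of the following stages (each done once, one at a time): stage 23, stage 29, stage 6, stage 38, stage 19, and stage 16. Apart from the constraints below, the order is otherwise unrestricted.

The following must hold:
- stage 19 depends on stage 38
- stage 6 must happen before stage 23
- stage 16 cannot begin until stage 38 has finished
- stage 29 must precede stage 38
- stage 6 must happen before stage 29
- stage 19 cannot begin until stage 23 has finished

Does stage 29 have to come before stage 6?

The constraints actually force stage 6 before stage 29 (via stage 6 → stage 29), not the other way around.
So stage 29 never precedes stage 6.

No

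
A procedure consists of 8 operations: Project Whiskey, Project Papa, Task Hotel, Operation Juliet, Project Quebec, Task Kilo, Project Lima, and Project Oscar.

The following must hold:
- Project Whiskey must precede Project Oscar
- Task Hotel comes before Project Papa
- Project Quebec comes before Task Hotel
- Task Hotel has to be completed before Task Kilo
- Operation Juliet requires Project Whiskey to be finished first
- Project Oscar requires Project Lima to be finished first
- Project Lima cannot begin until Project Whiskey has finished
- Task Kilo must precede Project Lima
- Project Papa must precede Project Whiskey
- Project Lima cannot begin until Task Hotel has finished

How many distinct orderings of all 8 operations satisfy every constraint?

Project Quebec is the only operation with nothing required before it, so every ordering starts there.
Counting all ways to extend the partial order to a total order gives 10.

10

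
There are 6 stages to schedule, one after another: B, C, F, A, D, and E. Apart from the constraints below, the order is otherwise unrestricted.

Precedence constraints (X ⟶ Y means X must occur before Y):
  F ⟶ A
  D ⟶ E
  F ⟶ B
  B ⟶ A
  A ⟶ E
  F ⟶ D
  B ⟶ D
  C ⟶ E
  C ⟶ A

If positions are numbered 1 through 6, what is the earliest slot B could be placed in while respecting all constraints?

2

Working backwards through the constraints from B, its only required predecessor is F.
So at minimum 1 stage comes before B, putting B no earlier than position 2. That position is achievable by scheduling exactly that predecessor first.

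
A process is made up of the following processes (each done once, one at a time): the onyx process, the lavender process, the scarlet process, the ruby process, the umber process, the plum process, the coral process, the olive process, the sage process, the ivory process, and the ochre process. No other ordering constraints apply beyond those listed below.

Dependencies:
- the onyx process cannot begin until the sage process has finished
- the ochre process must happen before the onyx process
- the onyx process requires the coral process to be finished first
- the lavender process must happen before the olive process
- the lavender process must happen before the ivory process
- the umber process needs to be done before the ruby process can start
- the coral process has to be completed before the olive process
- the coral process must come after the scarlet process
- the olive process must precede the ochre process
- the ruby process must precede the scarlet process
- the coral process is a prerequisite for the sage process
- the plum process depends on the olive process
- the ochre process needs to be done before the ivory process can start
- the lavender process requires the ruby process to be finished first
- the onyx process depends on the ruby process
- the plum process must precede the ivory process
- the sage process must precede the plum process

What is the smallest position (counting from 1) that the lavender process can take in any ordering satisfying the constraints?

Working backwards through the constraints from the lavender process, its full set of required predecessors is the ruby process, the umber process — 2 of them.
So at minimum 2 processes come before the lavender process, putting the lavender process no earlier than position 3. That position is achievable by scheduling exactly those predecessors first.

3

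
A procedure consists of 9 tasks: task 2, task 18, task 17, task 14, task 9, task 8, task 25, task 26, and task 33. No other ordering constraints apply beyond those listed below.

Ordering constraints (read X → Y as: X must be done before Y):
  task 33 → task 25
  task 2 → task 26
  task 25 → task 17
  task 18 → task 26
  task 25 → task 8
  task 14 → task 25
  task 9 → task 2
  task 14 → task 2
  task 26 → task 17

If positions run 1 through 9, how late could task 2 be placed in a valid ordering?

The tasks that are forced after task 2, directly or by a chain of constraints, are task 17, task 26. That's 2 tasks.
With 2 mandatory successors out of 9 tasks total, the latest slot for task 2 is 9−2 = 7, and it's reachable by doing all non-successors before task 2.

7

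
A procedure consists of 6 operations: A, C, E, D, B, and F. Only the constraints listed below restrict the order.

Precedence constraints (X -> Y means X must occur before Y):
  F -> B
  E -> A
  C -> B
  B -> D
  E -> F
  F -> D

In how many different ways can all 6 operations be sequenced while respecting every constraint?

14

2 operations have no prerequisites (C, E), so any of them could come first.
Counting all ways to extend the partial order to a total order gives 14.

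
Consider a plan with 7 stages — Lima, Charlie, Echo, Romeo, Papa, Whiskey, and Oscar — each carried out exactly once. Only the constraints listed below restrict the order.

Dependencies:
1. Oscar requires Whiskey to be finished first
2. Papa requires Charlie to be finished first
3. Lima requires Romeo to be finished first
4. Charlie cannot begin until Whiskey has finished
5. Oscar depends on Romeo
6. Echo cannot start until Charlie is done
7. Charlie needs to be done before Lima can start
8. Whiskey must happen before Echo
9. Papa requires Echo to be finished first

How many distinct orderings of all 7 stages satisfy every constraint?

2 stages have no prerequisites (Romeo, Whiskey), so any of them could come first.
Systematically extending each partial ordering one stage at a time and counting, there are 50 complete orderings.

50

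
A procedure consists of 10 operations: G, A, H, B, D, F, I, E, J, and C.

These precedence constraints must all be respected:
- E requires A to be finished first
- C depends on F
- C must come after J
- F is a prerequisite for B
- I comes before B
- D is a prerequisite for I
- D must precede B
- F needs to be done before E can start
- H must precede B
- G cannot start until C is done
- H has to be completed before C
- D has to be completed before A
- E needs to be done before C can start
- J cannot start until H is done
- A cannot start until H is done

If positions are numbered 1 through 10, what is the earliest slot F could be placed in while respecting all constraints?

F has no prerequisites at all, so it can go in position 1.

1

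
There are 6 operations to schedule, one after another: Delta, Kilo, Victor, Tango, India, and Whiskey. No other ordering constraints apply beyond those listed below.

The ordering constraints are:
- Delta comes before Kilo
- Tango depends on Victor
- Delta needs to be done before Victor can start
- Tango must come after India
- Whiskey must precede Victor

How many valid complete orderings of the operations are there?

33

3 operations have no prerequisites (Delta, India, Whiskey), so any of them could come first.
Systematically extending each partial ordering one operation at a time and counting, there are 33 complete orderings.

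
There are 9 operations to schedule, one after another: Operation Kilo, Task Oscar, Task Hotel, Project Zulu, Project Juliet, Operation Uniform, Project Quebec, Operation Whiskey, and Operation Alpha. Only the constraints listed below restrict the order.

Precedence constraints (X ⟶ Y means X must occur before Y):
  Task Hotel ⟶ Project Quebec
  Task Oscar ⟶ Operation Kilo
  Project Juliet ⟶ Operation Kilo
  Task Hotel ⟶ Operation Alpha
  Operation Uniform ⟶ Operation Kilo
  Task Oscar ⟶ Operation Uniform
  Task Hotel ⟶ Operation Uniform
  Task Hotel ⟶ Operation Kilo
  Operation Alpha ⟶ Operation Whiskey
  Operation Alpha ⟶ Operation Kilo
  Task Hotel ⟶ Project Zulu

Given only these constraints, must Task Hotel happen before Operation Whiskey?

Tracing the constraints gives a chain: Task Hotel → Operation Alpha → Operation Whiskey.
So Task Hotel must precede Operation Whiskey in any valid ordering.

Yes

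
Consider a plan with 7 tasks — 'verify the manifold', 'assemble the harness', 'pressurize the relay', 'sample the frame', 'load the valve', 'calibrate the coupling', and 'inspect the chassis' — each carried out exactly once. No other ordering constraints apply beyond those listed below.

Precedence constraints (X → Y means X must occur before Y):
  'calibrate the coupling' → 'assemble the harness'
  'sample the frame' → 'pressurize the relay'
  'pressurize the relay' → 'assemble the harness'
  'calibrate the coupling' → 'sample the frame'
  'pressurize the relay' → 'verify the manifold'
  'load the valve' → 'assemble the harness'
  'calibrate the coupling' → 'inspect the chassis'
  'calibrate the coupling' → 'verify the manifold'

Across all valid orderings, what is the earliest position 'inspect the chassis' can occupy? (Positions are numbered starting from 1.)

2

Working backwards through the constraints from 'inspect the chassis', its only required predecessor is 'calibrate the coupling'.
With 1 mandatory predecessor, the earliest 'inspect the chassis' can sit is position 1+1 = 2, and placing just that one first achieves it.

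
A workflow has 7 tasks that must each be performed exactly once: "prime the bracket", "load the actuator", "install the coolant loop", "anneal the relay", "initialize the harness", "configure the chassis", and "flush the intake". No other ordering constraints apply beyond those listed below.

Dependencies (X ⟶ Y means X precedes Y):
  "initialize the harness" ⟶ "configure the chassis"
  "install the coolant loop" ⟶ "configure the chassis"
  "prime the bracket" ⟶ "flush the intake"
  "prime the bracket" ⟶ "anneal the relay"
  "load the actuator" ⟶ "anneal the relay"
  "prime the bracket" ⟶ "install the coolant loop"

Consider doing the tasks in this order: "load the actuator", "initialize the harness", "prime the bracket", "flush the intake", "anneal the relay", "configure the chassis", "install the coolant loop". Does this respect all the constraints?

Here "install the coolant loop" comes after "configure the chassis".
Since "install the coolant loop" is required before "configure the chassis", the ordering is invalid.

No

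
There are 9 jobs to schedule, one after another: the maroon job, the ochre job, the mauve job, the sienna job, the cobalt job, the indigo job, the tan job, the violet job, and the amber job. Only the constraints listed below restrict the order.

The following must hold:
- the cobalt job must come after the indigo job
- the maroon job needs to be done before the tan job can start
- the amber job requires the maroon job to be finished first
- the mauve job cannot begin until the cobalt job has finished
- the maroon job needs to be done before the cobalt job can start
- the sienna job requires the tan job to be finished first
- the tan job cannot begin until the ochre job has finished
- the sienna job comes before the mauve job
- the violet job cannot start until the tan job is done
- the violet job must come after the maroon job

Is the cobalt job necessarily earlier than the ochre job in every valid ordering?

No

No chain of constraints connects the cobalt job to the ochre job in either direction.
So the cobalt job can come before the ochre job or after — it is not forced.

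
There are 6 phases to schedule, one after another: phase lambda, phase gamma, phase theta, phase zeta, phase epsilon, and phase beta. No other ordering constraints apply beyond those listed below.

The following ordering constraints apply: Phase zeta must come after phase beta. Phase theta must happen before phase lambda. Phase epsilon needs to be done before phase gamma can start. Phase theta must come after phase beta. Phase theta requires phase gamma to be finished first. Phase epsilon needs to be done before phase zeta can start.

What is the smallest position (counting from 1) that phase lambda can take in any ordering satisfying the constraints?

5

Working backwards through the constraints from phase lambda, its full set of required predecessors is phase gamma, phase theta, phase epsilon, phase beta — 4 of them.
So at minimum 4 phases come before phase lambda, putting phase lambda no earlier than position 5. That position is achievable by scheduling exactly those predecessors first.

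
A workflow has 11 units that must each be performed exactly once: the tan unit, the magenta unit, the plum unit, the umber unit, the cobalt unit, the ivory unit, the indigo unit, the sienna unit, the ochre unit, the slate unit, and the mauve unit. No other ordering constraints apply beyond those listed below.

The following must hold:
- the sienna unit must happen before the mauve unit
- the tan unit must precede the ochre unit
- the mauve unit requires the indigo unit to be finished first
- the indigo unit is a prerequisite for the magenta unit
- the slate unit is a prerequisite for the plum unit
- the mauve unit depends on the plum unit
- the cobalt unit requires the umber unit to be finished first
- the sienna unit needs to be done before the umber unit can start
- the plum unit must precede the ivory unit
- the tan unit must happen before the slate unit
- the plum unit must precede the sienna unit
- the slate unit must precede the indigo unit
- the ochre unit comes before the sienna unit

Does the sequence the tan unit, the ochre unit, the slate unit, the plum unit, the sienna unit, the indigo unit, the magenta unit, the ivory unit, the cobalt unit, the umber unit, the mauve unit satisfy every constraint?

No

Here the umber unit comes after the cobalt unit.
That contradicts the constraint that the umber unit must precede the cobalt unit.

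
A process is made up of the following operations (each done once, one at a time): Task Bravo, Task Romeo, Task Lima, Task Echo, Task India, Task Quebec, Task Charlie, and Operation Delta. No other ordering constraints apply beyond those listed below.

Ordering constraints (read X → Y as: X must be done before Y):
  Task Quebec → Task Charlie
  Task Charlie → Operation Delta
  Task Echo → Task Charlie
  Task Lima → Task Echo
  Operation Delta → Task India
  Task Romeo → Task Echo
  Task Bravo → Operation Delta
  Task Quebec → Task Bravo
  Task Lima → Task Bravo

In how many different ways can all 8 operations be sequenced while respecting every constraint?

24

The operations with no prerequisites are Task Romeo, Task Lima, Task Quebec; any of them can be placed first.
Systematically extending each partial ordering one operation at a time and counting, there are 24 complete orderings.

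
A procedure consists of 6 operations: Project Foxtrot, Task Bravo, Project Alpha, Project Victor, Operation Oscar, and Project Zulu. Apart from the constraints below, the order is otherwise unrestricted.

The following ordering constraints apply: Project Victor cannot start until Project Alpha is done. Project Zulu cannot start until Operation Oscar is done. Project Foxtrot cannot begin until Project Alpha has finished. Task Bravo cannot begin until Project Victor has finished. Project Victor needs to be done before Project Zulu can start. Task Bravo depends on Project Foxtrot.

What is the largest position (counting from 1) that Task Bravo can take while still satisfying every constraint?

6

Nothing depends on Task Bravo, so it can be the final operation, position 6.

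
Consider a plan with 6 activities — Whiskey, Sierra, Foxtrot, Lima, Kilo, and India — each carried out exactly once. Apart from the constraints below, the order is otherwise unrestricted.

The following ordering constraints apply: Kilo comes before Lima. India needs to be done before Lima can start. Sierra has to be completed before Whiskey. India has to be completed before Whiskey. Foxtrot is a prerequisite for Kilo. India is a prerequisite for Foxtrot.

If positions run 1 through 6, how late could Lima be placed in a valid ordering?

6

No constraint forces any activity after Lima, so it can be placed last, in position 6.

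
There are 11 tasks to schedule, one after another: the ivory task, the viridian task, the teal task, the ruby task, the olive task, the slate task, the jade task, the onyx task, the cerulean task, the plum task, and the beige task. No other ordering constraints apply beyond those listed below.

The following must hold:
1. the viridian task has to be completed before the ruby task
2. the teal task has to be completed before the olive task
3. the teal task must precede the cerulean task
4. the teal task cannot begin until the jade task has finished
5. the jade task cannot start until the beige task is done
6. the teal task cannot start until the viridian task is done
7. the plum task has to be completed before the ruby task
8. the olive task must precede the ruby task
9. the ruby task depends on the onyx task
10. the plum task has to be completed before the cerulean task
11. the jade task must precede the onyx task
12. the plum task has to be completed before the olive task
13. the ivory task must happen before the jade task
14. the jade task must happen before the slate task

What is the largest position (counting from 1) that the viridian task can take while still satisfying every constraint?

7

Every task that must follow the viridian task has to come after it. Tracing all chains starting from the viridian task, those tasks are: the teal task, the ruby task, the olive task, the cerulean task — 4 in total.
With 4 mandatory successors out of 11 tasks total, the latest slot for the viridian task is 11−4 = 7, and it's reachable by doing all non-successors before the viridian task.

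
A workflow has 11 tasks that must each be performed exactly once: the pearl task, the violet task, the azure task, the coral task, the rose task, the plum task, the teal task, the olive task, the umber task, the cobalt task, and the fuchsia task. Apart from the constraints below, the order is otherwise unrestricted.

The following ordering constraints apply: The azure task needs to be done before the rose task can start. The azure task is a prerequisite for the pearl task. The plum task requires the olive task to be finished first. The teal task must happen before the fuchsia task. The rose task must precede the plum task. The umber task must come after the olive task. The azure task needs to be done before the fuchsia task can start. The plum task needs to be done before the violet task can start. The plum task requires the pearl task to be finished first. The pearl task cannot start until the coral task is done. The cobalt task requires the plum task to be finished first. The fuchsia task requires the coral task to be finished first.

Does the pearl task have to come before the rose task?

No

Nothing in the constraints links the pearl task and the rose task; they are unordered relative to each other.
A valid ordering placing the rose task before the pearl task exists, so the answer is no.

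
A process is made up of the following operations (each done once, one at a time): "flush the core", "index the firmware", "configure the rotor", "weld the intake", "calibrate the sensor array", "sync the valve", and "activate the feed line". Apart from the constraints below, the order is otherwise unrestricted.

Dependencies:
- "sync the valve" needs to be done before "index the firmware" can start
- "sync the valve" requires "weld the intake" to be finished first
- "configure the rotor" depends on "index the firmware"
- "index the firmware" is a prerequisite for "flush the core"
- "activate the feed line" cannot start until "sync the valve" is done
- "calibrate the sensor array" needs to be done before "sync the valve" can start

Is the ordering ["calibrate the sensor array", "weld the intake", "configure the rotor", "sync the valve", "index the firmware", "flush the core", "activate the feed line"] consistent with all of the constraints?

Here "index the firmware" comes after "configure the rotor".
Since "index the firmware" is required before "configure the rotor", the ordering is invalid.

No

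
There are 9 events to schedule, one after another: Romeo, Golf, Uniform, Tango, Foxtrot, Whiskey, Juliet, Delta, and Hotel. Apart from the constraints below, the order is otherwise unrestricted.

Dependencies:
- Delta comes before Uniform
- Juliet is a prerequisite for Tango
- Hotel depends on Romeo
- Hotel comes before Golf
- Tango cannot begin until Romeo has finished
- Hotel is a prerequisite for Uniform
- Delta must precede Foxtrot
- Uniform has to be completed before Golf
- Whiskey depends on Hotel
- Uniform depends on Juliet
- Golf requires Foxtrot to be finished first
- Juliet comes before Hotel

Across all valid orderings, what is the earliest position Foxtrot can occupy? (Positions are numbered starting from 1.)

The only event forced before Foxtrot (directly or transitively) is Delta.
With 1 mandatory predecessor, the earliest Foxtrot can sit is position 1+1 = 2, and placing just that one first achieves it.

2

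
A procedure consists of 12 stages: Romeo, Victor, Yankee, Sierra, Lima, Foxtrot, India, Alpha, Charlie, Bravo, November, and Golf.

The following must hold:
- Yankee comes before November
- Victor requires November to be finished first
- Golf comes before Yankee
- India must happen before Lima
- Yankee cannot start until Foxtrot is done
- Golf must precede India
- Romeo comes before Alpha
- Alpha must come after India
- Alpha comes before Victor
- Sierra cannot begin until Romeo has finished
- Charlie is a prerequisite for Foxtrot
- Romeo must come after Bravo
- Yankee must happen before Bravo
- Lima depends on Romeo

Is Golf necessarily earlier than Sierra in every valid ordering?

Yes

Chaining the stated constraints: Golf → Yankee → Bravo → Romeo → Sierra.
That forces Golf before Sierra in every valid schedule.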